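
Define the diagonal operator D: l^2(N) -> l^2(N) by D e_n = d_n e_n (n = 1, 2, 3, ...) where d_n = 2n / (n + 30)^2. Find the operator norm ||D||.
||D|| = 1/60 (attained at n = 30)

For D diagonal, ||D|| = sup_n |d_n|. Treat f(x) = 2x / (x + 30)^2 for real x > 0. By the quotient rule, f'(x) = 2(30 - x)/(x + 30)^3, which is positive for x < 30 and negative for x > 30. So f has a unique maximum at x = 30, and since 30 is a positive integer, the supremum over n ≥ 1 is attained at n = 30: d_30 = 2·30/(30 + 30)^2 = 2·30/3600 = 1/60. Hence ||D|| = 1/60.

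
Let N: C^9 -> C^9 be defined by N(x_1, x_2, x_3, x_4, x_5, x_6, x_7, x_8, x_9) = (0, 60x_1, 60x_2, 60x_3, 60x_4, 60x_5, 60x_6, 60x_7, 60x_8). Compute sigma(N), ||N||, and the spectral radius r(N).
sigma(N) = {0}; ||N|| = 60; r(N) = 0. (N is nilpotent with N^9 = 0.)

On C^9, N is a strictly lower-triangular matrix with 60 on the subdiagonal and zeros elsewhere, so its characteristic polynomial is lambda^9 and every eigenvalue is 0: sigma(N) = {0}. For the operator norm, N e_i = 60e_{i+1} for i = 1, ..., 8 and N e_9 = 0, so the singular values of N are 60 (with multiplicity 8) and 0; hence ||N|| = 60. The spectral radius r(N) = max|lambda| = 0. Note ||N|| > r(N) — characteristic of non-normal nilpotent operators. Indeed N^9 = 0.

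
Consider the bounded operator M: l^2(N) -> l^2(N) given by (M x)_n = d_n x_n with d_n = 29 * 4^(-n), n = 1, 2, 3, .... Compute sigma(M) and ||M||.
sigma(M) = {29 * 4^(-n) : n ≥ 1} ∪ {0}; ||M|| = 29/4

A bounded diagonal operator on l^2 with diagonal entries d_n has spectrum equal to the closure of {d_n : n ≥ 1}: every d_n is an eigenvalue (with eigenvector e_n), so {d_n} ⊂ sigma(M); the spectrum is closed, so its closure is too; and for lambda not in the closure, (M - lambda I) has bounded inverse (the diagonal entries 1/(d_n - lambda) are bounded). For our sequence d_n = 29 * 4^(-n), n = 1, 2, 3, ...:
  - {d_n} = {29 * 4^(-n) : n ≥ 1}; the only limit point is 0
  - closure = {29 * 4^(-n) : n ≥ 1} ∪ {0}
For the norm: a diagonal operator has ||M|| = sup_n |d_n|. Here d_n = 29 * 4^(-n) is positive and decreasing, so sup_n |d_n| = d_1 = 29/4. So ||M|| = 29/4.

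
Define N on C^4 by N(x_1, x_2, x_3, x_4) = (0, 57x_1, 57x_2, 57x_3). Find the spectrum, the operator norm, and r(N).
sigma(N) = {0}; ||N|| = 57; r(N) = 0. (N is nilpotent with N^4 = 0.)

On C^4, N is a strictly lower-triangular matrix with 57 on the subdiagonal and zeros elsewhere, so its characteristic polynomial is lambda^4 and every eigenvalue is 0: sigma(N) = {0}. For the operator norm, N e_i = 57e_{i+1} for i = 1, ..., 3 and N e_4 = 0, so the singular values of N are 57 (with multiplicity 3) and 0; hence ||N|| = 57. The spectral radius r(N) = max|lambda| = 0. Note ||N|| > r(N) — characteristic of non-normal nilpotent operators. Indeed N^4 = 0.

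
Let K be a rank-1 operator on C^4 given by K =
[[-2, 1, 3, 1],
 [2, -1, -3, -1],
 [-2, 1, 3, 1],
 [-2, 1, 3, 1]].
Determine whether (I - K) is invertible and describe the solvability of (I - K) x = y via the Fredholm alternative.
(I - K) is singular (det(I - K) = 0, i.e. 1 ∈ sigma(K)). (I - K) x = y is solvable iff y ⊥ ker((I - K)^*) = span{(-2, 1, 3, 1)}, i.e. iff -2y_1 + y_2 + 3y_3 + y_4 = 0. When solvable, the solutions are x = y + c·(1, -1, 1, 1), c arbitrary (ker(I - K) = span{(1, -1, 1, 1)}, dimension 1).

K has rank 1, so it is an outer product K = u v^T: every row of K is a multiple of one row vector. Reading off the entries, u = (1, -1, 1, 1) and v = (-2, 1, 3, 1) (row i of K equals u_i·v^T). A rank-one matrix u v^T satisfies K u = u (v·u) and kills the (3)-dimensional subspace v^⊥, so its characteristic polynomial is lambda^3 (lambda - v·u) with v·u = tr K = 1. Hence the eigenvalues of I - K are 1 (multiplicity 3) and 1 - (1) = 0, so det(I - K) = 0. (Direct check: I - K =
[[3, -1, -3, -1],
 [-2, 2, 3, 1],
 [2, -1, -2, -1],
 [2, -1, -3, 0]]
has determinant 0.) So 1 is an eigenvalue of K and (I - K) is not invertible. The finite-dimensional Fredholm alternative says: either (I - K) is invertible, or ker(I - K) ≠ {0} and then range(I - K) = ker((I - K)^*)^⊥, with dim ker(I - K) = dim ker((I - K)^*). We are in the second case, so we need both kernels. Kernel of I - K: (I - K) u = u - u (v·u) = u - u = 0, so ker(I - K) = span{u} = span{(1, -1, 1, 1)} (it is exactly 1-dimensional because rank(I - K) = 3). Kernel of the adjoint: K is real, so (I - K)^* = I - K^T = I - v u^T, and (I - v u^T) v = v - v (u·v) = 0; hence ker((I - K)^*) = span{v} = span{(-2, 1, 3, 1)}. Therefore (I - K) x = y is solvable iff <y, v> = 0, i.e. iff -2y_1 + y_2 + 3y_3 + y_4 = 0. When this holds, K y = u (v·y) = 0, so (I - K) y = y and x = y is a particular solution; the full solution set is the line x = y + c·u = y + c·(1, -1, 1, 1), c ∈ C.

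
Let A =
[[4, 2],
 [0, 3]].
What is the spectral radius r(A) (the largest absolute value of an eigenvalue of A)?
r(A) = 4

The eigenvalues of A are the roots of its characteristic polynomial. With M = A (coefficients from the trace and determinant):
  p(λ) = det(λ I - M) = λ^2 - 7λ + 12.
For λ^2 - 7λ + 12 the discriminant is 1. It is a perfect square (1^2), so the roots are rational: λ = (7 ± 1)/2 = 4, 3.
Thus the eigenvalues (to 4 decimals) are 4 (modulus 4); 3 (modulus 3). The spectral radius is the largest modulus: r(A) = 4. (Cross-check: r(A) ≤ ||A||_2 ≈ 4.7581; equality holds whenever A is normal, though it can also hold for some non-normal A.)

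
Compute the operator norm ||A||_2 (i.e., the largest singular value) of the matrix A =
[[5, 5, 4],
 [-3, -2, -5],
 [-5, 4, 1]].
||A||_2 ≈ 9.9598 (= sqrt(largest eigenvalue of A^T A))

||A||_2 = sigma_max(A) = sqrt(lambda_max(A^T A)). Form the symmetric matrix M = A^T A =
[[59, 11, 30],
 [11, 45, 34],
 [30, 34, 42]].
Its characteristic polynomial (trace, sum of principal 2x2 minors, determinant of M give the coefficients) is
  p(λ) = det(λ I - M) = λ^3 - 146λ^2 + 4846λ - 20164.
No integer candidate from the rational root theorem (±divisors of 20164) is a root, so the roots are irrational. The cubic discriminant is Δ = 40174599136 > 0, so there are three distinct real roots. p(4) = -3052 and p(5) = 541 have opposite signs, so a root lies in (4, 5); Newton's method refines it to λ ≈ 4.8446. p(41) = 2017 and p(42) = -88 have opposite signs, so a root lies in (41, 42); Newton's method refines it to λ ≈ 41.9586. p(99) = -1057 and p(100) = 4436 have opposite signs, so a root lies in (99, 100); Newton's method refines it to λ ≈ 99.1968. Check (Vieta): the three roots sum to 146, matching tr M = 146.
So the eigenvalues of A^T A are ≈ 4.8446, 41.9586, 99.1968 (all ≥ 0, as they must be for A^T A). The largest is λ_max ≈ 99.1968, hence ||A||_2 = sqrt(λ_max) ≈ 9.9598.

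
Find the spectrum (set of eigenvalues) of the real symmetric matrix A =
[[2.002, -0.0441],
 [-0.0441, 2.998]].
sigma(A) ≈ {2, 3}

A is real symmetric, so its spectrum consists of real eigenvalues. Expanding the characteristic polynomial of the displayed matrix gives
  det(λ I - A) = p(λ) = λ^2 + (-5)λ + (6).
Solving p(λ) = 0 yields eigenvalues ≈ 2, 3. (A is shown rounded to 4 decimals, so these recover the underlying integer eigenvalues to within that precision.)
Verification: the trace of A = 5 equals the sum of eigenvalues 5, and det(A) ≈ 6.0001 matches the eigenvalue product 6.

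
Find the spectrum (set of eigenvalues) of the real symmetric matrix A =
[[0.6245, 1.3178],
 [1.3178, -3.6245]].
sigma(A) ≈ {-4, 1}

A is real symmetric, so its spectrum consists of real eigenvalues. Expanding the characteristic polynomial of the displayed matrix gives
  det(λ I - A) = p(λ) = λ^2 + (3)λ + (-4).
Solving p(λ) = 0 yields eigenvalues ≈ -4, 1. (A is shown rounded to 4 decimals, so these recover the underlying integer eigenvalues to within that precision.)
Verification: the trace of A = -3 equals the sum of eigenvalues -3, and det(A) ≈ -4.0001 matches the eigenvalue product -4.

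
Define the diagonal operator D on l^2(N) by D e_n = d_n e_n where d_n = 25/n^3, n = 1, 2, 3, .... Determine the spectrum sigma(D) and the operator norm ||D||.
sigma(D) = {25/n^3 : n ≥ 1} ∪ {0}; ||D|| = 25

A bounded diagonal operator on l^2 with diagonal entries d_n has spectrum equal to the closure of {d_n : n ≥ 1}: every d_n is an eigenvalue (with eigenvector e_n), so {d_n} ⊂ sigma(D); the spectrum is closed, so its closure is too; and for lambda not in the closure, (D - lambda I) has bounded inverse (the diagonal entries 1/(d_n - lambda) are bounded). For our sequence d_n = 25/n^3, n = 1, 2, 3, ...:
  - {d_n} = {25/n^3 : n ≥ 1}; the only limit point is 0
  - closure = {25/n^3 : n ≥ 1} ∪ {0}
For the norm: a diagonal operator has ||D|| = sup_n |d_n|. Here d_n = 25/n^3 is positive and decreasing, so sup_n |d_n| = d_1 = 25. So ||D|| = 25.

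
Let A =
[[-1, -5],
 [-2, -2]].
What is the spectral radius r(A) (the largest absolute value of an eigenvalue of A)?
r(A) = (3 + sqrt(41))/2 ≈ 4.7016

The eigenvalues of A are the roots of its characteristic polynomial. With M = A (coefficients from the trace and determinant):
  p(λ) = det(λ I - M) = λ^2 + 3λ - 8.
For λ^2 + 3λ - 8 the discriminant is 41. It is nonnegative but not a perfect square, so the roots are real and irrational: λ = (-3 ± sqrt(41))/2 ≈ 1.7016, -4.7016.
Thus the eigenvalues (to 4 decimals) are 1.7016 (modulus 1.7016); -4.7016 (modulus 4.7016). The spectral radius is the largest modulus: r(A) = (3 + sqrt(41))/2 ≈ 4.7016. (Cross-check: r(A) ≤ ||A||_2 ≈ 5.6569; equality holds whenever A is normal, though it can also hold for some non-normal A.)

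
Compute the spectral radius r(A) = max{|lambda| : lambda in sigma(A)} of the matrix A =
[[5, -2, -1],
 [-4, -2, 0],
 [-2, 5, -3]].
r(A) ≈ 6.4155

The eigenvalues of A are the roots of its characteristic polynomial. With M = A (coefficients from the trace, the sum of principal 2x2 minors, and det A):
  p(λ) = det(λ I - M) = λ^3 - 29λ - 78.
No integer candidate from the rational root theorem (±divisors of 78) is a root, so the roots are irrational. The cubic discriminant is Δ = -66712 < 0, so there is one real root and a complex-conjugate pair. p(6) = -36 and p(7) = 62 have opposite signs, so a root lies in (6, 7); Newton's method refines it to λ ≈ 6.4155. Dividing out (λ - (6.4155)) leaves approximately λ^2 + 6.4155λ + 12.1581. For λ^2 + 6.4155λ + 12.1581 the discriminant is -7.4744. It is negative, so the remaining roots are the complex-conjugate pair λ ≈ -3.2077 ± 1.367i. Their product equals the constant term, so |λ|^2 ≈ 12.1581 and |λ| ≈ 3.4869.
Thus the eigenvalues (to 4 decimals) are 6.4155 (modulus 6.4155); -3.2077 ± 1.367i (modulus 3.4869). The spectral radius is the largest modulus: r(A) ≈ 6.4155. (Cross-check: r(A) ≤ ||A||_2 ≈ 7.3412; equality holds whenever A is normal, though it can also hold for some non-normal A.)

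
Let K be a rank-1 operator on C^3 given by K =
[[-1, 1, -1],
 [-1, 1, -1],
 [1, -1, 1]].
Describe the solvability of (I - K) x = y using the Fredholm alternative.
(I - K) is singular (det(I - K) = 0, i.e. 1 ∈ sigma(K)). (I - K) x = y is solvable iff y ⊥ ker((I - K)^*) = span{(-1, 1, -1)}, i.e. iff -y_1 + y_2 - y_3 = 0. When solvable, the solutions are x = y + c·(1, 1, -1), c arbitrary (ker(I - K) = span{(1, 1, -1)}, dimension 1).

K has rank 1, so it is an outer product K = u v^T: every row of K is a multiple of one row vector. Reading off the entries, u = (1, 1, -1) and v = (-1, 1, -1) (row i of K equals u_i·v^T). A rank-one matrix u v^T satisfies K u = u (v·u) and kills the (2)-dimensional subspace v^⊥, so its characteristic polynomial is lambda^2 (lambda - v·u) with v·u = tr K = 1. Hence the eigenvalues of I - K are 1 (multiplicity 2) and 1 - (1) = 0, so det(I - K) = 0. (Direct check: I - K =
[[2, -1, 1],
 [1, 0, 1],
 [-1, 1, 0]]
has determinant 0.) So 1 is an eigenvalue of K and (I - K) is not invertible. The finite-dimensional Fredholm alternative says: either (I - K) is invertible, or ker(I - K) ≠ {0} and then range(I - K) = ker((I - K)^*)^⊥, with dim ker(I - K) = dim ker((I - K)^*). We are in the second case, so we need both kernels. Kernel of I - K: (I - K) u = u - u (v·u) = u - u = 0, so ker(I - K) = span{u} = span{(1, 1, -1)} (it is exactly 1-dimensional because rank(I - K) = 2). Kernel of the adjoint: K is real, so (I - K)^* = I - K^T = I - v u^T, and (I - v u^T) v = v - v (u·v) = 0; hence ker((I - K)^*) = span{v} = span{(-1, 1, -1)}. Therefore (I - K) x = y is solvable iff <y, v> = 0, i.e. iff -y_1 + y_2 - y_3 = 0. When this holds, K y = u (v·y) = 0, so (I - K) y = y and x = y is a particular solution; the full solution set is the line x = y + c·u = y + c·(1, 1, -1), c ∈ C.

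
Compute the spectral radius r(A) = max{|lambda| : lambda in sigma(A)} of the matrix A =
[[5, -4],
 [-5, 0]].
r(A) = (5 + sqrt(105))/2 ≈ 7.6235

The eigenvalues of A are the roots of its characteristic polynomial. With M = A (coefficients from the trace and determinant):
  p(λ) = det(λ I - M) = λ^2 - 5λ - 20.
For λ^2 - 5λ - 20 the discriminant is 105. It is nonnegative but not a perfect square, so the roots are real and irrational: λ = (5 ± sqrt(105))/2 ≈ 7.6235, -2.6235.
Thus the eigenvalues (to 4 decimals) are 7.6235 (modulus 7.6235); -2.6235 (modulus 2.6235). The spectral radius is the largest modulus: r(A) = (5 + sqrt(105))/2 ≈ 7.6235. (Cross-check: r(A) ≤ ||A||_2 ≈ 7.6973; equality holds whenever A is normal, though it can also hold for some non-normal A.)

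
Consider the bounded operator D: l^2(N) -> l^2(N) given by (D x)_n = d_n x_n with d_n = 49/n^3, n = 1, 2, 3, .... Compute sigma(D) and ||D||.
sigma(D) = {49/n^3 : n ≥ 1} ∪ {0}; ||D|| = 49

A bounded diagonal operator on l^2 with diagonal entries d_n has spectrum equal to the closure of {d_n : n ≥ 1}: every d_n is an eigenvalue (with eigenvector e_n), so {d_n} ⊂ sigma(D); the spectrum is closed, so its closure is too; and for lambda not in the closure, (D - lambda I) has bounded inverse (the diagonal entries 1/(d_n - lambda) are bounded). For our sequence d_n = 49/n^3, n = 1, 2, 3, ...:
  - {d_n} = {49/n^3 : n ≥ 1}; the only limit point is 0
  - closure = {49/n^3 : n ≥ 1} ∪ {0}
For the norm: a diagonal operator has ||D|| = sup_n |d_n|. Here d_n = 49/n^3 is positive and decreasing, so sup_n |d_n| = d_1 = 49. So ||D|| = 49.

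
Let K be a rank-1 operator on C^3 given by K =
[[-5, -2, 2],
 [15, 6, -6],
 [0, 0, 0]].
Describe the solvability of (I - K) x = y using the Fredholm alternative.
(I - K) is singular (det(I - K) = 0, i.e. 1 ∈ sigma(K)). (I - K) x = y is solvable iff y ⊥ ker((I - K)^*) = span{(-5, -2, 2)}, i.e. iff -5y_1 - 2y_2 + 2y_3 = 0. When solvable, the solutions are x = y + c·(1, -3, 0), c arbitrary (ker(I - K) = span{(1, -3, 0)}, dimension 1).

K has rank 1, so it is an outer product K = u v^T: every row of K is a multiple of one row vector. Reading off the entries, u = (1, -3, 0) and v = (-5, -2, 2) (row i of K equals u_i·v^T). A rank-one matrix u v^T satisfies K u = u (v·u) and kills the (2)-dimensional subspace v^⊥, so its characteristic polynomial is lambda^2 (lambda - v·u) with v·u = tr K = 1. Hence the eigenvalues of I - K are 1 (multiplicity 2) and 1 - (1) = 0, so det(I - K) = 0. (Direct check: I - K =
[[6, 2, -2],
 [-15, -5, 6],
 [0, 0, 1]]
has determinant 0.) So 1 is an eigenvalue of K and (I - K) is not invertible. The finite-dimensional Fredholm alternative says: either (I - K) is invertible, or ker(I - K) ≠ {0} and then range(I - K) = ker((I - K)^*)^⊥, with dim ker(I - K) = dim ker((I - K)^*). We are in the second case, so we need both kernels. Kernel of I - K: (I - K) u = u - u (v·u) = u - u = 0, so ker(I - K) = span{u} = span{(1, -3, 0)} (it is exactly 1-dimensional because rank(I - K) = 2). Kernel of the adjoint: K is real, so (I - K)^* = I - K^T = I - v u^T, and (I - v u^T) v = v - v (u·v) = 0; hence ker((I - K)^*) = span{v} = span{(-5, -2, 2)}. Therefore (I - K) x = y is solvable iff <y, v> = 0, i.e. iff -5y_1 - 2y_2 + 2y_3 = 0. When this holds, K y = u (v·y) = 0, so (I - K) y = y and x = y is a particular solution; the full solution set is the line x = y + c·u = y + c·(1, -3, 0), c ∈ C.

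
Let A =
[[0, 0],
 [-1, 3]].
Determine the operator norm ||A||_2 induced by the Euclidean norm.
||A||_2 = sqrt(10) ≈ 3.1623 (= sqrt(largest eigenvalue of A^T A))

||A||_2 = sigma_max(A) = sqrt(lambda_max(A^T A)). Form the symmetric matrix M = A^T A =
[[1, -3],
 [-3, 9]].
Its characteristic polynomial (trace, determinant of M give the coefficients) is
  p(λ) = det(λ I - M) = λ^2 - 10λ.
For λ^2 - 10λ the discriminant is 100. It is a perfect square (10^2), so the roots are rational: λ = (10 ± 10)/2 = 10, 0.
So the eigenvalues of A^T A are ≈ 0, 10 (all ≥ 0, as they must be for A^T A). The largest is λ_max = 10, hence ||A||_2 = sqrt(λ_max) = sqrt(10) ≈ 3.1623.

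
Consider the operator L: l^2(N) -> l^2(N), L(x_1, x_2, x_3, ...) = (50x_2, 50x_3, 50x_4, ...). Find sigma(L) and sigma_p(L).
sigma(L) = closed disk {z in C : |z| ≤ 50}; sigma_p(L) = open disk {z in C : |z| < 50}

Note L = 50·V where V is the unit left shift (V x)_k = x_{k+1}; so sigma(L) = 50·sigma(V) and ||L|| = 50||V||. ||L x||^2 = 2500sum_{k≥2} |x_k|^2 ≤ 2500||x||^2, with equality on {x : x_1 = 0}, so ||L|| = 50. For any lambda with |lambda| < 50, set r = lambda/50 (|r| < 1); the vector x = (1, r, r^2, ...) is in l^2 and satisfies L x = 50(r, r^2, ...) = lambda x, so lambda is an eigenvalue. On the boundary |lambda| = 50 the geometric series diverges, so no l^2 eigenvector exists, but these lambda lie in the approximate point spectrum. Hence sigma(L) is the closed disk of radius 50 and sigma_p(L) is the open disk.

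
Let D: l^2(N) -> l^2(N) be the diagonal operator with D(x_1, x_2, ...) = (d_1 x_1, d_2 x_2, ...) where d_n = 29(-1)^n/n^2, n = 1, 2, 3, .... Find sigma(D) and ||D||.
sigma(D) = {29(-1)^n/n^2 : n ≥ 1} ∪ {0}; ||D|| = 29

A bounded diagonal operator on l^2 with diagonal entries d_n has spectrum equal to the closure of {d_n : n ≥ 1}: every d_n is an eigenvalue (with eigenvector e_n), so {d_n} ⊂ sigma(D); the spectrum is closed, so its closure is too; and for lambda not in the closure, (D - lambda I) has bounded inverse (the diagonal entries 1/(d_n - lambda) are bounded). For our sequence d_n = 29(-1)^n/n^2, n = 1, 2, 3, ...:
  - {d_n} = {29(-1)^n/n^2 : n ≥ 1}; the only limit point is 0
  - closure = {29(-1)^n/n^2 : n ≥ 1} ∪ {0}
For the norm: a diagonal operator has ||D|| = sup_n |d_n|. Here |d_n| = 29/n^2 is decreasing, so sup_n |d_n| = |d_1| = 29. So ||D|| = 29.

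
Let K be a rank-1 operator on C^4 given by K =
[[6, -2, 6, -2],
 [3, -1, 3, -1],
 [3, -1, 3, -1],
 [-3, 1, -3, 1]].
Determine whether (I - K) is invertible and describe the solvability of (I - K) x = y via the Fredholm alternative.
(I - K) is invertible (det(I - K) = -8 ≠ 0), so for every y in C^4 the equation (I - K) x = y has a unique solution.

K has rank 1, so it is an outer product K = u v^T: every row of K is a multiple of one row vector. Reading off the entries, u = (-2, -1, -1, 1) and v = (-3, 1, -3, 1) (row i of K equals u_i·v^T). A rank-one matrix u v^T satisfies K u = u (v·u) and kills the (3)-dimensional subspace v^⊥, so its characteristic polynomial is lambda^3 (lambda - v·u) with v·u = tr K = 9. Hence the eigenvalues of I - K are 1 (multiplicity 3) and 1 - (9) = -8, so det(I - K) = -8. (Direct check: I - K =
[[-5, 2, -6, 2],
 [-3, 2, -3, 1],
 [-3, 1, -2, 1],
 [3, -1, 3, 0]]
has determinant -8.) The finite-dimensional Fredholm alternative says: either (I - K) is invertible, or ker(I - K) ≠ {0} and then range(I - K) = ker((I - K)^*)^⊥, with dim ker(I - K) = dim ker((I - K)^*). Since det(I - K) ≠ 0, 1 is not an eigenvalue of K and ker(I - K) = {0}, so we are in the first case: for every y there is a unique x = (I - K)^(-1) y. Explicitly, by the Sherman–Morrison formula, (I - u v^T)^(-1) = I + u v^T/(1 - v·u), i.e. (I - K)^(-1) = I + K/(-8).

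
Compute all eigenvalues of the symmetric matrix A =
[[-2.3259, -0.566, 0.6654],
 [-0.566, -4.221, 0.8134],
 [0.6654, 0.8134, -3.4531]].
sigma(A) ≈ {-5, -3, -2}

A is real symmetric, so its spectrum consists of real eigenvalues. Expanding the characteristic polynomial of the displayed matrix gives
  det(λ I - A) = p(λ) = λ^3 + (10)λ^2 + (31)λ + (30).
Solving p(λ) = 0 yields eigenvalues ≈ -5, -3, -2. (A is shown rounded to 4 decimals, so these recover the underlying integer eigenvalues to within that precision.)
Verification: the trace of A = -10 equals the sum of eigenvalues -10, and det(A) ≈ -30.0000 matches the eigenvalue product -30.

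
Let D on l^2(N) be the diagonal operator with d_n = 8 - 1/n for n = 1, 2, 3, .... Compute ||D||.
||D|| = 8

For a diagonal operator on l^2 with entries d_n, ||D|| = sup_n |d_n|. Here d_1 = 7, d_2 = 15/2, ..., and d_n = 8 - 1/n increases monotonically toward 8. All terms lie in [7, 8), so |d_n| = d_n and the supremum is the limit 8, which is not attained by any individual d_n. Hence ||D|| = 8.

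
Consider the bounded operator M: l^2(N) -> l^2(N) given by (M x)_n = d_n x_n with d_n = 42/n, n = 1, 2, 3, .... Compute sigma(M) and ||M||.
sigma(M) = {42/n : n ≥ 1} ∪ {0}; ||M|| = 42

A bounded diagonal operator on l^2 with diagonal entries d_n has spectrum equal to the closure of {d_n : n ≥ 1}: every d_n is an eigenvalue (with eigenvector e_n), so {d_n} ⊂ sigma(M); the spectrum is closed, so its closure is too; and for lambda not in the closure, (M - lambda I) has bounded inverse (the diagonal entries 1/(d_n - lambda) are bounded). For our sequence d_n = 42/n, n = 1, 2, 3, ...:
  - {d_n} = {42/n : n ≥ 1}; the only limit point is 0
  - closure = {42/n : n ≥ 1} ∪ {0}
For the norm: a diagonal operator has ||M|| = sup_n |d_n|. Here d_n = 42/n is positive and decreasing, so sup_n |d_n| = d_1 = 42. So ||M|| = 42.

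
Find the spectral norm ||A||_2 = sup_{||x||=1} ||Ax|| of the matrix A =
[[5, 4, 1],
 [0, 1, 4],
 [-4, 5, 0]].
||A||_2 ≈ 6.705 (= sqrt(largest eigenvalue of A^T A))

||A||_2 = sigma_max(A) = sqrt(lambda_max(A^T A)). Form the symmetric matrix M = A^T A =
[[41, 0, 5],
 [0, 42, 8],
 [5, 8, 17]].
Its characteristic polynomial (trace, sum of principal 2x2 minors, determinant of M give the coefficients) is
  p(λ) = det(λ I - M) = λ^3 - 100λ^2 + 3044λ - 25600.
No integer candidate from the rational root theorem (±divisors of 25600) is a root, so the roots are irrational. The cubic discriminant is Δ = 10123264 > 0, so there are three distinct real roots. p(13) = -731 and p(14) = 160 have opposite signs, so a root lies in (13, 14); Newton's method refines it to λ ≈ 13.8102. p(41) = 25 and p(42) = -64 have opposite signs, so a root lies in (41, 42); Newton's method refines it to λ ≈ 41.2323. p(44) = -80 and p(45) = 5 have opposite signs, so a root lies in (44, 45); Newton's method refines it to λ ≈ 44.9575. Check (Vieta): the three roots sum to 100, matching tr M = 100.
So the eigenvalues of A^T A are ≈ 13.8102, 41.2323, 44.9575 (all ≥ 0, as they must be for A^T A). The largest is λ_max ≈ 44.9575, hence ||A||_2 = sqrt(λ_max) ≈ 6.705.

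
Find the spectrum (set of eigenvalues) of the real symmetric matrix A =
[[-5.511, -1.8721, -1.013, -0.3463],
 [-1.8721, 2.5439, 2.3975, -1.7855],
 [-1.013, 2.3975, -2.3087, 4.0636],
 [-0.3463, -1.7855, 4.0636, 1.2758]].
sigma(A) ≈ {-6, 4} (-6 with multiplicity 2, 4 with multiplicity 2)

A is real symmetric, so its spectrum consists of real eigenvalues. Expanding the characteristic polynomial of the displayed matrix gives
  det(λ I - A) = p(λ) = λ^4 + (4)λ^3 + (-44)λ^2 + (-96)λ + (575.9968).
Solving p(λ) = 0 yields eigenvalues ≈ -6, -6, 4, 4. (A is shown rounded to 4 decimals, so these recover the underlying integer eigenvalues to within that precision.)
Verification: the trace of A = -4 equals the sum of eigenvalues -4, and det(A) ≈ 575.9968 matches the eigenvalue product 576.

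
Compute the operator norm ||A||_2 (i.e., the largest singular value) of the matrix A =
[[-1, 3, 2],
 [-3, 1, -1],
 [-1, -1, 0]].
||A||_2 ≈ 4.0976 (= sqrt(largest eigenvalue of A^T A))

||A||_2 = sigma_max(A) = sqrt(lambda_max(A^T A)). Form the symmetric matrix M = A^T A =
[[11, -5, 1],
 [-5, 11, 5],
 [1, 5, 5]].
Its characteristic polynomial (trace, sum of principal 2x2 minors, determinant of M give the coefficients) is
  p(λ) = det(λ I - M) = λ^3 - 27λ^2 + 180λ - 144.
No integer candidate from the rational root theorem (±divisors of 144) is a root, so the roots are irrational. The cubic discriminant is Δ = 991440 > 0, so there are three distinct real roots. p(0) = -144 and p(1) = 10 have opposite signs, so a root lies in (0, 1); Newton's method refines it to λ ≈ 0.9236. p(9) = 18 and p(10) = -44 have opposite signs, so a root lies in (9, 10); Newton's method refines it to λ ≈ 9.2861. p(16) = -80 and p(17) = 26 have opposite signs, so a root lies in (16, 17); Newton's method refines it to λ ≈ 16.7903. Check (Vieta): the three roots sum to 27, matching tr M = 27.
So the eigenvalues of A^T A are ≈ 0.9236, 9.2861, 16.7903 (all ≥ 0, as they must be for A^T A). The largest is λ_max ≈ 16.7903, hence ||A||_2 = sqrt(λ_max) ≈ 4.0976.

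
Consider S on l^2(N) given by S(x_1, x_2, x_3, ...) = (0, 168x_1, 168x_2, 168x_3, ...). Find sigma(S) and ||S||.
sigma(S) = closed disk {z in C : |z| ≤ 168}; ||S|| = 168

Note S = 168·U where U is the unit right shift (U x)_k = x_{k-1} (with x_0 := 0); so ||S|| = 168||U|| and sigma(S) = 168·sigma(U). ||S x||^2 = sum_{k≥1} |168x_k|^2 = 28224||x||^2, so ||S|| = 168 and sigma(S) ⊂ {|z| ≤ 168}. For any |lambda| < 168, the equation (S - lambda I) x = 0 forces x_1 = 0, then 168x_k = lambda x_{k+1} ⇒ x = 0, so S has no eigenvalues. But (S - lambda I) is not surjective for |lambda| < 168: solving (S - lambda I) x = e_1 would require x_n proportional to (lambda/168)^(-n), which is not in l^2. So every |lambda| < 168 lies in the residual spectrum. The boundary |lambda| = 168 is in the approximate point spectrum (the spectrum is closed). Hence sigma(S) is the closed disk of radius 168.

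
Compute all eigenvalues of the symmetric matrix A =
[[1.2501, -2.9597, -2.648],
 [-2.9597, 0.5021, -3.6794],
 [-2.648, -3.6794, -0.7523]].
sigma(A) ≈ {-6, 3, 4}

A is real symmetric, so its spectrum consists of real eigenvalues. Expanding the characteristic polynomial of the displayed matrix gives
  det(λ I - A) = p(λ) = λ^3 + (-1)λ^2 + (-30)λ + (72).
Solving p(λ) = 0 yields eigenvalues ≈ -6, 3, 4. (A is shown rounded to 4 decimals, so these recover the underlying integer eigenvalues to within that precision.)
Verification: the trace of A = 1 equals the sum of eigenvalues 1, and det(A) ≈ -71.9997 matches the eigenvalue product -72.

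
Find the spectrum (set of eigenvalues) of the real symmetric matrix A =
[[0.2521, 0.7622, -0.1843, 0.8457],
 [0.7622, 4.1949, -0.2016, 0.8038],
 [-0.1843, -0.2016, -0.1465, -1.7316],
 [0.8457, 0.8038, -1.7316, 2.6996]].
sigma(A) ≈ {-1, 0, 3, 5}

A is real symmetric, so its spectrum consists of real eigenvalues. Expanding the characteristic polynomial of the displayed matrix gives
  det(λ I - A) = p(λ) = λ^4 + (-7)λ^3 + (7)λ^2 + (15)λ + (0).
Solving p(λ) = 0 yields eigenvalues ≈ -1, 0, 3, 5. (A is shown rounded to 4 decimals, so these recover the underlying integer eigenvalues to within that precision.)
Verification: the trace of A = 7 equals the sum of eigenvalues 7, and det(A) ≈ -0.0001 matches the eigenvalue product 0.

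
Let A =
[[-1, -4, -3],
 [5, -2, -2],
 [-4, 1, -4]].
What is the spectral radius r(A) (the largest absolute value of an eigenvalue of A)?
r(A) ≈ 6.1018

The eigenvalues of A are the roots of its characteristic polynomial. With M = A (coefficients from the trace, the sum of principal 2x2 minors, and det A):
  p(λ) = det(λ I - M) = λ^3 + 7λ^2 + 24λ + 113.
No integer candidate from the rational root theorem (±divisors of 113) is a root, so the roots are irrational. The cubic discriminant is Δ = -185159 < 0, so there is one real root and a complex-conjugate pair. p(-7) = -55 and p(-6) = 5 have opposite signs, so a root lies in (-7, -6); Newton's method refines it to λ ≈ -6.1018. Dividing out (λ - (-6.1018)) leaves approximately λ^2 + 0.8982λ + 18.5192. For λ^2 + 0.8982λ + 18.5192 the discriminant is -73.27. It is negative, so the remaining roots are the complex-conjugate pair λ ≈ -0.4491 ± 4.2799i. Their product equals the constant term, so |λ|^2 ≈ 18.5192 and |λ| ≈ 4.3034.
Thus the eigenvalues (to 4 decimals) are -6.1018 (modulus 6.1018); -0.4491 ± 4.2799i (modulus 4.3034). The spectral radius is the largest modulus: r(A) ≈ 6.1018. (Cross-check: r(A) ≤ ||A||_2 ≈ 6.8798; equality holds whenever A is normal, though it can also hold for some non-normal A.)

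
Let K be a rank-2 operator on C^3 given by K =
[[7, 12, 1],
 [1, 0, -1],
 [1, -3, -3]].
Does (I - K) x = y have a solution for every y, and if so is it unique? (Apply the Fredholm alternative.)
(I - K) is invertible (det(I - K) = -40 ≠ 0), so for every y in C^3 the equation (I - K) x = y has a unique solution.

K has rank 2 and factors as K = U V^T = u1 v1^T + u2 v2^T with u1 = (-1, 1, 3), v1 = (-1, -3, -1), u2 = (3, 1, 2), v2 = (2, 3, 0) (multiplying out reproduces the displayed K). The nonzero eigenvalues of U V^T coincide with those of the 2 x 2 matrix G = V^T U = [[v1·u1, v1·u2], [v2·u1, v2·u2]] = [[-5, -8], [1, 9]], and by the Sylvester determinant identity det(I_3 - U V^T) = det(I_2 - V^T U) = det([[6, 8], [-1, -8]]) = (6)(-8) - (8)(-1) = -40. (Direct check: I - K =
[[-6, -12, -1],
 [-1, 1, 1],
 [-1, 3, 4]]
has determinant -40.) The finite-dimensional Fredholm alternative says: either (I - K) is invertible, or ker(I - K) ≠ {0} and then range(I - K) = ker((I - K)^*)^⊥, with dim ker(I - K) = dim ker((I - K)^*). Since det(I - K) ≠ 0, 1 is not an eigenvalue of K and ker(I - K) = {0}, so we are in the first case: for every y there is a unique x = (I - K)^(-1) y. (Explicitly, by the Woodbury identity, (I - U V^T)^(-1) = I + U (I_2 - G)^(-1) V^T.)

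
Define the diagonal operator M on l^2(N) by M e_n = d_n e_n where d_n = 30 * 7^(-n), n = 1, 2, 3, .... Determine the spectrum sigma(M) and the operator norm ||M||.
sigma(M) = {30 * 7^(-n) : n ≥ 1} ∪ {0}; ||M|| = 30/7

A bounded diagonal operator on l^2 with diagonal entries d_n has spectrum equal to the closure of {d_n : n ≥ 1}: every d_n is an eigenvalue (with eigenvector e_n), so {d_n} ⊂ sigma(M); the spectrum is closed, so its closure is too; and for lambda not in the closure, (M - lambda I) has bounded inverse (the diagonal entries 1/(d_n - lambda) are bounded). For our sequence d_n = 30 * 7^(-n), n = 1, 2, 3, ...:
  - {d_n} = {30 * 7^(-n) : n ≥ 1}; the only limit point is 0
  - closure = {30 * 7^(-n) : n ≥ 1} ∪ {0}
For the norm: a diagonal operator has ||M|| = sup_n |d_n|. Here d_n = 30 * 7^(-n) is positive and decreasing, so sup_n |d_n| = d_1 = 30/7. So ||M|| = 30/7.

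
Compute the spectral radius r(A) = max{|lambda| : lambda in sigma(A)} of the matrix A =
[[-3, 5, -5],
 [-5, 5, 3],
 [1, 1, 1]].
r(A) ≈ 4.4226

The eigenvalues of A are the roots of its characteristic polynomial. With M = A (coefficients from the trace, the sum of principal 2x2 minors, and det A):
  p(λ) = det(λ I - M) = λ^3 - 3λ^2 + 14λ - 84.
No integer candidate from the rational root theorem (±divisors of 84) is a root, so the roots are irrational. The cubic discriminant is Δ = -145292 < 0, so there is one real root and a complex-conjugate pair. p(4) = -12 and p(5) = 36 have opposite signs, so a root lies in (4, 5); Newton's method refines it to λ ≈ 4.2946. Dividing out (λ - (4.2946)) leaves approximately λ^2 + 1.2946λ + 19.5596. For λ^2 + 1.2946λ + 19.5596 the discriminant is -76.5625. It is negative, so the remaining roots are the complex-conjugate pair λ ≈ -0.6473 ± 4.375i. Their product equals the constant term, so |λ|^2 ≈ 19.5596 and |λ| ≈ 4.4226.
Thus the eigenvalues (to 4 decimals) are 4.2946 (modulus 4.2946); -0.6473 ± 4.375i (modulus 4.4226). The spectral radius is the largest modulus: r(A) ≈ 4.4226. (Cross-check: r(A) ≤ ||A||_2 ≈ 9.1652; equality holds whenever A is normal, though it can also hold for some non-normal A.)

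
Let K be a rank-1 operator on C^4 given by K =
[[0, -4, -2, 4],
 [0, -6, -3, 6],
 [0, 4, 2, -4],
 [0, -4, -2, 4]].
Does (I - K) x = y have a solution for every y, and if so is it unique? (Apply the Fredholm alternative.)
(I - K) is invertible (det(I - K) = 1 ≠ 0), so for every y in C^4 the equation (I - K) x = y has a unique solution.

K has rank 1, so it is an outer product K = u v^T: every row of K is a multiple of one row vector. Reading off the entries, u = (2, 3, -2, 2) and v = (0, -2, -1, 2) (row i of K equals u_i·v^T). A rank-one matrix u v^T satisfies K u = u (v·u) and kills the (3)-dimensional subspace v^⊥, so its characteristic polynomial is lambda^3 (lambda - v·u) with v·u = tr K = 0. Hence the eigenvalues of I - K are 1 (multiplicity 3) and 1 - (0) = 1, so det(I - K) = 1. (Direct check: I - K =
[[1, 4, 2, -4],
 [0, 7, 3, -6],
 [0, -4, -1, 4],
 [0, 4, 2, -3]]
has determinant 1.) The finite-dimensional Fredholm alternative says: either (I - K) is invertible, or ker(I - K) ≠ {0} and then range(I - K) = ker((I - K)^*)^⊥, with dim ker(I - K) = dim ker((I - K)^*). Since det(I - K) ≠ 0, 1 is not an eigenvalue of K and ker(I - K) = {0}, so we are in the first case: for every y there is a unique x = (I - K)^(-1) y. Explicitly, by the Sherman–Morrison formula, (I - u v^T)^(-1) = I + u v^T/(1 - v·u), i.e. (I - K)^(-1) = I + K.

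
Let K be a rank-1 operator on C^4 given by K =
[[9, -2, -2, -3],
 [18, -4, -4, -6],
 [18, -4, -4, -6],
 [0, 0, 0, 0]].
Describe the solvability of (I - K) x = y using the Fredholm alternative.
(I - K) is singular (det(I - K) = 0, i.e. 1 ∈ sigma(K)). (I - K) x = y is solvable iff y ⊥ ker((I - K)^*) = span{(9, -2, -2, -3)}, i.e. iff 9y_1 - 2y_2 - 2y_3 - 3y_4 = 0. When solvable, the solutions are x = y + c·(1, 2, 2, 0), c arbitrary (ker(I - K) = span{(1, 2, 2, 0)}, dimension 1).

K has rank 1, so it is an outer product K = u v^T: every row of K is a multiple of one row vector. Reading off the entries, u = (1, 2, 2, 0) and v = (9, -2, -2, -3) (row i of K equals u_i·v^T). A rank-one matrix u v^T satisfies K u = u (v·u) and kills the (3)-dimensional subspace v^⊥, so its characteristic polynomial is lambda^3 (lambda - v·u) with v·u = tr K = 1. Hence the eigenvalues of I - K are 1 (multiplicity 3) and 1 - (1) = 0, so det(I - K) = 0. (Direct check: I - K =
[[-8, 2, 2, 3],
 [-18, 5, 4, 6],
 [-18, 4, 5, 6],
 [0, 0, 0, 1]]
has determinant 0.) So 1 is an eigenvalue of K and (I - K) is not invertible. The finite-dimensional Fredholm alternative says: either (I - K) is invertible, or ker(I - K) ≠ {0} and then range(I - K) = ker((I - K)^*)^⊥, with dim ker(I - K) = dim ker((I - K)^*). We are in the second case, so we need both kernels. Kernel of I - K: (I - K) u = u - u (v·u) = u - u = 0, so ker(I - K) = span{u} = span{(1, 2, 2, 0)} (it is exactly 1-dimensional because rank(I - K) = 3). Kernel of the adjoint: K is real, so (I - K)^* = I - K^T = I - v u^T, and (I - v u^T) v = v - v (u·v) = 0; hence ker((I - K)^*) = span{v} = span{(9, -2, -2, -3)}. Therefore (I - K) x = y is solvable iff <y, v> = 0, i.e. iff 9y_1 - 2y_2 - 2y_3 - 3y_4 = 0. When this holds, K y = u (v·y) = 0, so (I - K) y = y and x = y is a particular solution; the full solution set is the line x = y + c·u = y + c·(1, 2, 2, 0), c ∈ C.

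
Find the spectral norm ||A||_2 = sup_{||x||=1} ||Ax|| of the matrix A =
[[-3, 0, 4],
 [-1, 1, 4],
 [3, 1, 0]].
||A||_2 ≈ 6.549 (= sqrt(largest eigenvalue of A^T A))

||A||_2 = sigma_max(A) = sqrt(lambda_max(A^T A)). Form the symmetric matrix M = A^T A =
[[19, 2, -16],
 [2, 2, 4],
 [-16, 4, 32]].
Its characteristic polynomial (trace, sum of principal 2x2 minors, determinant of M give the coefficients) is
  p(λ) = det(λ I - M) = λ^3 - 53λ^2 + 434λ - 16.
No integer candidate from the rational root theorem (±divisors of 16) is a root, so the roots are irrational. The cubic discriminant is Δ = 199195524 > 0, so there are three distinct real roots. p(0) = -16 and p(1) = 366 have opposite signs, so a root lies in (0, 1); Newton's method refines it to λ ≈ 0.037. p(10) = 24 and p(11) = -324 have opposite signs, so a root lies in (10, 11); Newton's method refines it to λ ≈ 10.0732. p(42) = -1192 and p(43) = 156 have opposite signs, so a root lies in (42, 43); Newton's method refines it to λ ≈ 42.8897. Check (Vieta): the three roots sum to 53, matching tr M = 53.
So the eigenvalues of A^T A are ≈ 0.037, 10.0732, 42.8897 (all ≥ 0, as they must be for A^T A). The largest is λ_max ≈ 42.8897, hence ||A||_2 = sqrt(λ_max) ≈ 6.549.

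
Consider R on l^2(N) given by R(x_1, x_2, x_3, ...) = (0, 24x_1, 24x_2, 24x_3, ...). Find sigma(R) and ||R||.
sigma(R) = closed disk {z in C : |z| ≤ 24}; ||R|| = 24

Note R = 24·U where U is the unit right shift (U x)_k = x_{k-1} (with x_0 := 0); so ||R|| = 24||U|| and sigma(R) = 24·sigma(U). ||R x||^2 = sum_{k≥1} |24x_k|^2 = 576||x||^2, so ||R|| = 24 and sigma(R) ⊂ {|z| ≤ 24}. For any |lambda| < 24, the equation (R - lambda I) x = 0 forces x_1 = 0, then 24x_k = lambda x_{k+1} ⇒ x = 0, so R has no eigenvalues. But (R - lambda I) is not surjective for |lambda| < 24: solving (R - lambda I) x = e_1 would require x_n proportional to (lambda/24)^(-n), which is not in l^2. So every |lambda| < 24 lies in the residual spectrum. The boundary |lambda| = 24 is in the approximate point spectrum (the spectrum is closed). Hence sigma(R) is the closed disk of radius 24.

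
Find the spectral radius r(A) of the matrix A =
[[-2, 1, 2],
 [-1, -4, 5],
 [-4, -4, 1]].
r(A) = 5

The eigenvalues of A are the roots of its characteristic polynomial. With M = A (coefficients from the trace, the sum of principal 2x2 minors, and det A):
  p(λ) = det(λ I - M) = λ^3 + 5λ^2 + 31λ + 75.
By the rational root theorem any rational root is an integer divisor of 75. Testing λ = -3: p(-3) = -27 + 45 - 93 + 75 = 0, so λ = -3 is a root. Dividing out (λ + 3) leaves p(λ) = (λ + 3)(λ^2 + 2λ + 25). For λ^2 + 2λ + 25 the discriminant is -96. It is negative, so the roots are the complex-conjugate pair λ = -1 ± (sqrt(96)/2) i ≈ -1 ± 4.899i. For a conjugate pair the product of the roots equals the constant term, so |λ|^2 = 25 and |λ| = sqrt(25) = 5.
Thus the eigenvalues (to 4 decimals) are -1 ± 4.899i (modulus 5); -3 (modulus 3). The spectral radius is the largest modulus: r(A) = 5. (Cross-check: r(A) ≤ ||A||_2 ≈ 8.0432; equality holds whenever A is normal, though it can also hold for some non-normal A.)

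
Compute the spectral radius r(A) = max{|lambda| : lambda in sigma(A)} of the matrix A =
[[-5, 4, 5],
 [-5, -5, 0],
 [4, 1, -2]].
r(A) ≈ 6.3808

The eigenvalues of A are the roots of its characteristic polynomial. With M = A (coefficients from the trace, the sum of principal 2x2 minors, and det A):
  p(λ) = det(λ I - M) = λ^3 + 12λ^2 + 45λ + 15.
No integer candidate from the rational root theorem (±divisors of 15) is a root, so the roots are irrational. The cubic discriminant is Δ = -36855 < 0, so there is one real root and a complex-conjugate pair. p(-1) = -19 and p(0) = 15 have opposite signs, so a root lies in (-1, 0); Newton's method refines it to λ ≈ -0.3684. Dividing out (λ - (-0.3684)) leaves approximately λ^2 + 11.6316λ + 40.7147. For λ^2 + 11.6316λ + 40.7147 the discriminant is -27.5652. It is negative, so the remaining roots are the complex-conjugate pair λ ≈ -5.8158 ± 2.6251i. Their product equals the constant term, so |λ|^2 ≈ 40.7147 and |λ| ≈ 6.3808.
Thus the eigenvalues (to 4 decimals) are -0.3684 (modulus 0.3684); -5.8158 ± 2.6251i (modulus 6.3808). The spectral radius is the largest modulus: r(A) ≈ 6.3808. (Cross-check: r(A) ≤ ||A||_2 ≈ 9.2401; equality holds whenever A is normal, though it can also hold for some non-normal A.)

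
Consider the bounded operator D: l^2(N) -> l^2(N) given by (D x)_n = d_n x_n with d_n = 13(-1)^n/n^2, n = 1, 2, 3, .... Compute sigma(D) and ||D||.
sigma(D) = {13(-1)^n/n^2 : n ≥ 1} ∪ {0}; ||D|| = 13

A bounded diagonal operator on l^2 with diagonal entries d_n has spectrum equal to the closure of {d_n : n ≥ 1}: every d_n is an eigenvalue (with eigenvector e_n), so {d_n} ⊂ sigma(D); the spectrum is closed, so its closure is too; and for lambda not in the closure, (D - lambda I) has bounded inverse (the diagonal entries 1/(d_n - lambda) are bounded). For our sequence d_n = 13(-1)^n/n^2, n = 1, 2, 3, ...:
  - {d_n} = {13(-1)^n/n^2 : n ≥ 1}; the only limit point is 0
  - closure = {13(-1)^n/n^2 : n ≥ 1} ∪ {0}
For the norm: a diagonal operator has ||D|| = sup_n |d_n|. Here |d_n| = 13/n^2 is decreasing, so sup_n |d_n| = |d_1| = 13. So ||D|| = 13.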